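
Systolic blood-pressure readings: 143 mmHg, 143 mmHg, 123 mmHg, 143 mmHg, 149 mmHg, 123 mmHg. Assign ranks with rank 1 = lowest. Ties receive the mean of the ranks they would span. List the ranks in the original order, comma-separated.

4, 4, 1.5, 4, 6, 1.5

Sorted (ascending): 123, 123, 143, 143, 143, 149
The 2 values of 123 occupy positions 1–2 → average rank (1+2)/2 = 1.5.
The 3 values of 143 occupy positions 3–5 → average rank 4.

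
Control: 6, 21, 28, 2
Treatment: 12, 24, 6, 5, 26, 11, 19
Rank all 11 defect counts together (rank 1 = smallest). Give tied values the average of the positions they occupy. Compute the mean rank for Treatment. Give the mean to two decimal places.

Sorted (ascending): 2, 5, 6, 6, 11, 12, 19, 21, 24, 26, 28
The 2 values of 6 occupy positions 3–4 → average rank (3+4)/2 = 3.5.
Treatment values → pooled ranks: 12→6, 24→9, 6→3.5, 5→2, 26→10, 11→5, 19→7
Mean rank = (6 + 9 + 3.5 + 2 + 10 + 5 + 7) / 7 = 6.07

6.07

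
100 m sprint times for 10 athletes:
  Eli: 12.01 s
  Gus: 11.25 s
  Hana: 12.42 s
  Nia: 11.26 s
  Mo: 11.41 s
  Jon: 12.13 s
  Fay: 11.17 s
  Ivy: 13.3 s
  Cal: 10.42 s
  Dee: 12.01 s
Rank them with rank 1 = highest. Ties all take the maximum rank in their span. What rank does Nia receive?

Sorted (descending): 13.3, 12.42, 12.13, 12.01, 12.01, 11.41, 11.26, 11.25, 11.17, 10.42
The 2 values of 12.01 occupy positions 4–5 → each gets rank 5.
Nia has value 11.26 s → rank 7.

7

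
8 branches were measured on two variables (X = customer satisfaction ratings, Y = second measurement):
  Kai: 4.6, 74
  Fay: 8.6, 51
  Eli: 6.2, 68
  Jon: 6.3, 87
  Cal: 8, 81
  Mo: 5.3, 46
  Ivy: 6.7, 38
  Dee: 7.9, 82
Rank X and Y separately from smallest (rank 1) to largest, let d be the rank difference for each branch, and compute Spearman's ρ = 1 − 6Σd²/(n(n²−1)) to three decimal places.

0.095

Ranks of variable 1: 1, 8, 3, 4, 7, 2, 5, 6
Ranks of variable 2: 5, 3, 4, 8, 6, 2, 1, 7
d = r₁ − r₂: -4, 5, -1, -4, 1, 0, 4, -1
d²: 16, 25, 1, 16, 1, 0, 16, 1; Σd² = 76
ρ = 1 − 6·76/(8·63) = 1 − 456/504 = 0.095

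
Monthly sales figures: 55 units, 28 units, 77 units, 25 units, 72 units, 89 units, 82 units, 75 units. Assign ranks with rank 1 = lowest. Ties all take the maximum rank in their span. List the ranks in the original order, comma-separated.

Sorted (ascending): 25, 28, 55, 72, 75, 77, 82, 89
No ties — each value takes its position as its rank.

3, 2, 6, 1, 4, 8, 7, 5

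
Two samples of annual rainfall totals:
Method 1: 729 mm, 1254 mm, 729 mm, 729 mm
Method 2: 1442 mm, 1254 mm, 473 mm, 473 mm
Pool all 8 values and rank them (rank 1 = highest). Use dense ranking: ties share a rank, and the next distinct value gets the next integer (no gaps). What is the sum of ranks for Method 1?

Sorted (descending): 1442, 1254, 1254, 729, 729, 729, 473, 473
The 2 values of 1254 share dense rank 2.
The 3 values of 729 share dense rank 3.
The 2 values of 473 share dense rank 4.
Remaining distinct values take the next consecutive integers.
Method 1 values → pooled ranks: 729→3, 1254→2, 729→3, 729→3
Rank sum = 3 + 2 + 3 + 3 = 11

11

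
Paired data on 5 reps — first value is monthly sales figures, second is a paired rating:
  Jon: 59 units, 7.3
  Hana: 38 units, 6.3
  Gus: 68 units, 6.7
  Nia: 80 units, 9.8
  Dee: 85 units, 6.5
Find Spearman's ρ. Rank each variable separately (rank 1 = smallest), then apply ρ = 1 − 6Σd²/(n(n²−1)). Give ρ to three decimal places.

Ranks of variable 1: 2, 1, 3, 4, 5
Ranks of variable 2: 4, 1, 3, 5, 2
d = r₁ − r₂: -2, 0, 0, -1, 3
d²: 4, 0, 0, 1, 9; Σd² = 14
ρ = 1 − 6·14/(5·24) = 1 − 84/120 = 0.300

0.300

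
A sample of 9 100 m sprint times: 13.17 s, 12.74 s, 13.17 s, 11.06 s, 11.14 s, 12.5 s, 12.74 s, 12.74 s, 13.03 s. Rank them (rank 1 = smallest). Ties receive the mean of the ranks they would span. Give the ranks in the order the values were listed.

8.5, 5, 8.5, 1, 2, 3, 5, 5, 7

Sorted (ascending): 11.06, 11.14, 12.5, 12.74, 12.74, 12.74, 13.03, 13.17, 13.17
The 3 values of 12.74 occupy positions 4–6 → average rank 5.
The 2 values of 13.17 occupy positions 8–9 → average rank (8+9)/2 = 8.5.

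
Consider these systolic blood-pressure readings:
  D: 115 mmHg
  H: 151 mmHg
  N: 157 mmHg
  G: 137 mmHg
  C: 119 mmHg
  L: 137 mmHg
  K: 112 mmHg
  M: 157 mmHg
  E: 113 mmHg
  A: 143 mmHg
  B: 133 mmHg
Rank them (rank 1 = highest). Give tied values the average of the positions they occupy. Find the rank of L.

5.5

Sorted (descending): 157, 157, 151, 143, 137, 137, 133, 119, 115, 113, 112
The 2 values of 157 occupy positions 1–2 → average rank (1+2)/2 = 1.5.
The 2 values of 137 occupy positions 5–6 → average rank (5+6)/2 = 5.5.
L has value 137 mmHg → rank 5.5.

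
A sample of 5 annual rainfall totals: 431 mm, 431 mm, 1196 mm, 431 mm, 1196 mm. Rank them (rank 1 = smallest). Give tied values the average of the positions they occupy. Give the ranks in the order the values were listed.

Sorted (ascending): 431, 431, 431, 1196, 1196
The 3 values of 431 occupy positions 1–3 → average rank 2.
The 2 values of 1196 occupy positions 4–5 → average rank (4+5)/2 = 4.5.

2, 2, 4.5, 2, 4.5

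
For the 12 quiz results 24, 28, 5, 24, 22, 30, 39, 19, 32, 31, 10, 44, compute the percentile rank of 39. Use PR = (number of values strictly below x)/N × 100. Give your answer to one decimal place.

N = 12.
Strictly below 39: 10. Equal to 39: 1.
PR = 10/12 × 100 = 83.3

83.3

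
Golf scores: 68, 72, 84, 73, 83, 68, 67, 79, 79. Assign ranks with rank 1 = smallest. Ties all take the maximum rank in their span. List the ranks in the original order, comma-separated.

3, 4, 9, 5, 8, 3, 1, 7, 7

Sorted (ascending): 67, 68, 68, 72, 73, 79, 79, 83, 84
The 2 values of 68 occupy positions 2–3 → each gets rank 3.
The 2 values of 79 occupy positions 6–7 → each gets rank 7.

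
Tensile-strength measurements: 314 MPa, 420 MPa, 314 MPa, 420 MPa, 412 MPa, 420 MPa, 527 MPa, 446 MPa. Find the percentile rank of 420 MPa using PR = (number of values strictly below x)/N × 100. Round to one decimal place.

37.5

N = 8.
Strictly below 420: 3. Equal to 420: 3.
PR = 3/8 × 100 = 37.5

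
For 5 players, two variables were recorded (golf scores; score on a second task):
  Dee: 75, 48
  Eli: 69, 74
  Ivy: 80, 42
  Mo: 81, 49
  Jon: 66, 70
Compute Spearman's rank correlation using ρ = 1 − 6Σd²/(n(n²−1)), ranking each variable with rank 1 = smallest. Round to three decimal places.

Ranks of variable 1: 3, 2, 4, 5, 1
Ranks of variable 2: 2, 5, 1, 3, 4
d = r₁ − r₂: 1, -3, 3, 2, -3
d²: 1, 9, 9, 4, 9; Σd² = 32
ρ = 1 − 6·32/(5·24) = 1 − 192/120 = -0.600

-0.600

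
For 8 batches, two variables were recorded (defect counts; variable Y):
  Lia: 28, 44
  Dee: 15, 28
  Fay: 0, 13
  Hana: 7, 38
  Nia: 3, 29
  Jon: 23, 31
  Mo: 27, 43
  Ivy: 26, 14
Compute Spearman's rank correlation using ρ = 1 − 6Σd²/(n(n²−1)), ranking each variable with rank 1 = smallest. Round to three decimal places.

0.643

Ranks of variable 1: 8, 4, 1, 3, 2, 5, 7, 6
Ranks of variable 2: 8, 3, 1, 6, 4, 5, 7, 2
d = r₁ − r₂: 0, 1, 0, -3, -2, 0, 0, 4
d²: 0, 1, 0, 9, 4, 0, 0, 16; Σd² = 30
ρ = 1 − 6·30/(8·63) = 1 − 180/504 = 0.643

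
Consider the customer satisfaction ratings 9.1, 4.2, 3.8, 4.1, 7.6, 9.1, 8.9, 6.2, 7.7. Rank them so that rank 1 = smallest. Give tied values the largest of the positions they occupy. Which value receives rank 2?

Sorted (ascending): 3.8, 4.1, 4.2, 6.2, 7.6, 7.7, 8.9, 9.1, 9.1
The 2 values of 9.1 occupy positions 8–9 → each gets rank 9.
Rank 2 → value 4.1.

4.1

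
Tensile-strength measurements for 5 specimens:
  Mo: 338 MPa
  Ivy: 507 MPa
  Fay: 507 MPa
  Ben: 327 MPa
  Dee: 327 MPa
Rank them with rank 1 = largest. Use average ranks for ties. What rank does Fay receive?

1.5

Sorted (descending): 507, 507, 338, 327, 327
The 2 values of 507 occupy positions 1–2 → average rank (1+2)/2 = 1.5.
The 2 values of 327 occupy positions 4–5 → average rank (4+5)/2 = 4.5.
Fay has value 507 MPa → rank 1.5.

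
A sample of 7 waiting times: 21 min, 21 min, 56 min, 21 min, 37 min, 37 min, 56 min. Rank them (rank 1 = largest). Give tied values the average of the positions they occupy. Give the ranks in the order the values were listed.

Sorted (descending): 56, 56, 37, 37, 21, 21, 21
The 2 values of 56 occupy positions 1–2 → average rank (1+2)/2 = 1.5.
The 2 values of 37 occupy positions 3–4 → average rank (3+4)/2 = 3.5.
The 3 values of 21 occupy positions 5–7 → average rank 6.

6, 6, 1.5, 6, 3.5, 3.5, 1.5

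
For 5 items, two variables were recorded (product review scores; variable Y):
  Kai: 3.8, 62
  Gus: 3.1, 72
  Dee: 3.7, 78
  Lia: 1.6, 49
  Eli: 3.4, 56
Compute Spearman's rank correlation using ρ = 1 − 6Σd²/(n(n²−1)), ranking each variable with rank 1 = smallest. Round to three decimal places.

0.500

Ranks of variable 1: 5, 2, 4, 1, 3
Ranks of variable 2: 3, 4, 5, 1, 2
d = r₁ − r₂: 2, -2, -1, 0, 1
d²: 4, 4, 1, 0, 1; Σd² = 10
ρ = 1 − 6·10/(5·24) = 1 − 60/120 = 0.500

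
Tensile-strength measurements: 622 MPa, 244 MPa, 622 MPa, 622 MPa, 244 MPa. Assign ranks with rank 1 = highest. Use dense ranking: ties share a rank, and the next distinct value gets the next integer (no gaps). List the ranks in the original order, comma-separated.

Sorted (descending): 622, 622, 622, 244, 244
The 3 values of 622 share dense rank 1.
The 2 values of 244 share dense rank 2.

1, 2, 1, 1, 2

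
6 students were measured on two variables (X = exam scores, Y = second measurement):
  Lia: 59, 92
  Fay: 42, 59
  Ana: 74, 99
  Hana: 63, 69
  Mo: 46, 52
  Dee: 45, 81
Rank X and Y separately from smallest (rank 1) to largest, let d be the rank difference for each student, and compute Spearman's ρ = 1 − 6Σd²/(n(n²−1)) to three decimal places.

0.600

Ranks of variable 1: 4, 1, 6, 5, 3, 2
Ranks of variable 2: 5, 2, 6, 3, 1, 4
d = r₁ − r₂: -1, -1, 0, 2, 2, -2
d²: 1, 1, 0, 4, 4, 4; Σd² = 14
ρ = 1 − 6·14/(6·35) = 1 − 84/210 = 0.600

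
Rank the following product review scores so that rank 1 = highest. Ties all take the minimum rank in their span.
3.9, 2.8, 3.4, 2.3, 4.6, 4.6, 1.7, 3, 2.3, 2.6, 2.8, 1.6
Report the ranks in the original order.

Sorted (descending): 4.6, 4.6, 3.9, 3.4, 3, 2.8, 2.8, 2.6, 2.3, 2.3, 1.7, 1.6
The 2 values of 4.6 occupy positions 1–2 → each gets rank 1.
The 2 values of 2.8 occupy positions 6–7 → each gets rank 6.
The 2 values of 2.3 occupy positions 9–10 → each gets rank 9.

3, 6, 4, 9, 1, 1, 11, 5, 9, 8, 6, 12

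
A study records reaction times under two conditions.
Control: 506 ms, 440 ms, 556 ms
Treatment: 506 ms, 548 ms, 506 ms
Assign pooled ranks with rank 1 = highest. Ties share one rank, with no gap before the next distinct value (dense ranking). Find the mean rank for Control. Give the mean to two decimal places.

Sorted (descending): 556, 548, 506, 506, 506, 440
The 3 values of 506 share dense rank 3.
Remaining distinct values take the next consecutive integers.
Control values → pooled ranks: 506→3, 440→4, 556→1
Mean rank = (3 + 4 + 1) / 3 = 2.67

2.67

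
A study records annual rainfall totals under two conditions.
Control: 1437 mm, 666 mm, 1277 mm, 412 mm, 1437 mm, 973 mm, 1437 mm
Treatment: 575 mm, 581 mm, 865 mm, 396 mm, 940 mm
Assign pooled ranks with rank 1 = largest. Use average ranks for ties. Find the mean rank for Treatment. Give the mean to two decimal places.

8.80

Sorted (descending): 1437, 1437, 1437, 1277, 973, 940, 865, 666, 581, 575, 412, 396
The 3 values of 1437 occupy positions 1–3 → average rank 2.
Treatment values → pooled ranks: 575→10, 581→9, 865→7, 396→12, 940→6
Mean rank = (10 + 9 + 7 + 12 + 6) / 5 = 8.80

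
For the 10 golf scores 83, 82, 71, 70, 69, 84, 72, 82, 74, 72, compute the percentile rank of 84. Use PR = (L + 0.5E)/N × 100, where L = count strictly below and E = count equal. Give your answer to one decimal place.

95.0

N = 10.
Strictly below 84: 9. Equal to 84: 1.
PR = (9 + 0.5·1)/10 × 100 = 95.0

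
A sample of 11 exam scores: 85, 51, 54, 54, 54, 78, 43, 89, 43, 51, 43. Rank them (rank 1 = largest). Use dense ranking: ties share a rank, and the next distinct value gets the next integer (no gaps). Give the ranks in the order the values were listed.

Sorted (descending): 89, 85, 78, 54, 54, 54, 51, 51, 43, 43, 43
The 3 values of 54 share dense rank 4.
The 2 values of 51 share dense rank 5.
The 3 values of 43 share dense rank 6.
Remaining distinct values take the next consecutive integers.

2, 5, 4, 4, 4, 3, 6, 1, 6, 5, 6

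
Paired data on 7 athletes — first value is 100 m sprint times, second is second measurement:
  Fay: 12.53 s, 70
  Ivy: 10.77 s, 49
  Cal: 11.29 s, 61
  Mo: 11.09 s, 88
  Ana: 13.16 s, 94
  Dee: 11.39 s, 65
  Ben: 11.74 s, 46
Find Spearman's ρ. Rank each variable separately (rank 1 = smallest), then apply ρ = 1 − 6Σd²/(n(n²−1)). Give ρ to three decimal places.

Ranks of variable 1: 6, 1, 3, 2, 7, 4, 5
Ranks of variable 2: 5, 2, 3, 6, 7, 4, 1
d = r₁ − r₂: 1, -1, 0, -4, 0, 0, 4
d²: 1, 1, 0, 16, 0, 0, 16; Σd² = 34
ρ = 1 − 6·34/(7·48) = 1 − 204/336 = 0.393

0.393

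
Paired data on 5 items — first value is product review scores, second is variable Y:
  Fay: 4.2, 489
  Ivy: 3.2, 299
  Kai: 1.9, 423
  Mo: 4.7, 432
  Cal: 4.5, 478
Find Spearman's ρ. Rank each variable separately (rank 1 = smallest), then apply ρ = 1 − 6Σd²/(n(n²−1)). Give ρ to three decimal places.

0.500

Ranks of variable 1: 3, 2, 1, 5, 4
Ranks of variable 2: 5, 1, 2, 3, 4
d = r₁ − r₂: -2, 1, -1, 2, 0
d²: 4, 1, 1, 4, 0; Σd² = 10
ρ = 1 − 6·10/(5·24) = 1 − 60/120 = 0.500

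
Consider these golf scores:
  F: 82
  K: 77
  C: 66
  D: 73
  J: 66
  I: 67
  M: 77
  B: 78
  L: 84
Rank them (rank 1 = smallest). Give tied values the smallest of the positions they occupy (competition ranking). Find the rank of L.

Sorted (ascending): 66, 66, 67, 73, 77, 77, 78, 82, 84
The 2 values of 66 occupy positions 1–2 → each gets rank 1.
The 2 values of 77 occupy positions 5–6 → each gets rank 5.
L has value 84 → rank 9.

9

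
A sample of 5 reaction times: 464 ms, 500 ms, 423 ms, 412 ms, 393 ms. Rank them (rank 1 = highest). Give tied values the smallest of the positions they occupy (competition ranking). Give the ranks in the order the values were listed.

2, 1, 3, 4, 5

Sorted (descending): 500, 464, 423, 412, 393
No ties — each value takes its position as its rank.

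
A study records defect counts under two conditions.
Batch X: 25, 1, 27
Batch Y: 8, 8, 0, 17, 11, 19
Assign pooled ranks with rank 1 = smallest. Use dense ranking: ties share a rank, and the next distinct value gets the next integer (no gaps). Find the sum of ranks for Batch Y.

Sorted (ascending): 0, 1, 8, 8, 11, 17, 19, 25, 27
The 2 values of 8 share dense rank 3.
Remaining distinct values take the next consecutive integers.
Batch Y values → pooled ranks: 8→3, 8→3, 0→1, 17→5, 11→4, 19→6
Rank sum = 3 + 3 + 1 + 5 + 4 + 6 = 22

22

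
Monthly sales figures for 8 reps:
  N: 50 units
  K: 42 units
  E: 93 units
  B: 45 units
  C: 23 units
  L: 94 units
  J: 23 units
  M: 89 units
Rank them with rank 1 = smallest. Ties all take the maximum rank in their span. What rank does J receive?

Sorted (ascending): 23, 23, 42, 45, 50, 89, 93, 94
The 2 values of 23 occupy positions 1–2 → each gets rank 2.
J has value 23 units → rank 2.

2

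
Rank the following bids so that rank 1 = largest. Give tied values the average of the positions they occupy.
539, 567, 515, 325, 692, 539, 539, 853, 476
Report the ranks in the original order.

Sorted (descending): 853, 692, 567, 539, 539, 539, 515, 476, 325
The 3 values of 539 occupy positions 4–6 → average rank 5.

5, 3, 7, 9, 2, 5, 5, 1, 8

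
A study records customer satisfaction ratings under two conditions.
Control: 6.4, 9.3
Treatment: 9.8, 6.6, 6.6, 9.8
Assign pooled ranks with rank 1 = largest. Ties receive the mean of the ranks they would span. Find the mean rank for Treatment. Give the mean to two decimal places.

Sorted (descending): 9.8, 9.8, 9.3, 6.6, 6.6, 6.4
The 2 values of 9.8 occupy positions 1–2 → average rank (1+2)/2 = 1.5.
The 2 values of 6.6 occupy positions 4–5 → average rank (4+5)/2 = 4.5.
Treatment values → pooled ranks: 9.8→1.5, 6.6→4.5, 6.6→4.5, 9.8→1.5
Mean rank = (1.5 + 4.5 + 4.5 + 1.5) / 4 = 3.00

3.00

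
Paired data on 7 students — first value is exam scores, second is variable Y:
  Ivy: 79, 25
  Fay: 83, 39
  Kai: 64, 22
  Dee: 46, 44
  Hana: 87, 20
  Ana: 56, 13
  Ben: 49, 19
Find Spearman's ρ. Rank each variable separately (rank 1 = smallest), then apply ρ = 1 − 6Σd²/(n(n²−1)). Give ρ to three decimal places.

0.000

Ranks of variable 1: 5, 6, 4, 1, 7, 3, 2
Ranks of variable 2: 5, 6, 4, 7, 3, 1, 2
d = r₁ − r₂: 0, 0, 0, -6, 4, 2, 0
d²: 0, 0, 0, 36, 16, 4, 0; Σd² = 56
ρ = 1 − 6·56/(7·48) = 1 − 336/336 = 0.000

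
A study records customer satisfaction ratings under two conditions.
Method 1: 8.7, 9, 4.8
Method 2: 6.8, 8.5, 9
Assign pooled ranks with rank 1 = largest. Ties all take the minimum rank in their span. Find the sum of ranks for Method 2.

10

Sorted (descending): 9, 9, 8.7, 8.5, 6.8, 4.8
The 2 values of 9 occupy positions 1–2 → each gets rank 1.
Method 2 values → pooled ranks: 6.8→5, 8.5→4, 9→1
Rank sum = 5 + 4 + 1 = 10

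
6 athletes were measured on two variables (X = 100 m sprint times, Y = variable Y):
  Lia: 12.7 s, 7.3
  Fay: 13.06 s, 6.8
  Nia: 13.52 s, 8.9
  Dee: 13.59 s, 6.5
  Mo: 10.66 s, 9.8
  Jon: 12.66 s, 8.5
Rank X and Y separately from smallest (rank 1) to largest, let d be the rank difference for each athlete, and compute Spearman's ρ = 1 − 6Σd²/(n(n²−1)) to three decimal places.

-0.657

Ranks of variable 1: 3, 4, 5, 6, 1, 2
Ranks of variable 2: 3, 2, 5, 1, 6, 4
d = r₁ − r₂: 0, 2, 0, 5, -5, -2
d²: 0, 4, 0, 25, 25, 4; Σd² = 58
ρ = 1 − 6·58/(6·35) = 1 − 348/210 = -0.657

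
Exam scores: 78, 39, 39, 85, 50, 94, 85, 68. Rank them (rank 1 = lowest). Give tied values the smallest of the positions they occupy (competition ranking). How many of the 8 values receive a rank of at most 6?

Sorted (ascending): 39, 39, 50, 68, 78, 85, 85, 94
The 2 values of 39 occupy positions 1–2 → each gets rank 1.
The 2 values of 85 occupy positions 6–7 → each gets rank 6.
Ranks ≤ 6: {1, 1, 3, 4, 5, 6, 6} → 7 values.

7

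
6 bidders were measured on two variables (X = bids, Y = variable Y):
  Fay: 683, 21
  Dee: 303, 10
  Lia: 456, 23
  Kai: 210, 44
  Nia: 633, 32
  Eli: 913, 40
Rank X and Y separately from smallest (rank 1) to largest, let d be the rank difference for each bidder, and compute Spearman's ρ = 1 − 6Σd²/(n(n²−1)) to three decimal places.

-0.029

Ranks of variable 1: 5, 2, 3, 1, 4, 6
Ranks of variable 2: 2, 1, 3, 6, 4, 5
d = r₁ − r₂: 3, 1, 0, -5, 0, 1
d²: 9, 1, 0, 25, 0, 1; Σd² = 36
ρ = 1 − 6·36/(6·35) = 1 − 216/210 = -0.029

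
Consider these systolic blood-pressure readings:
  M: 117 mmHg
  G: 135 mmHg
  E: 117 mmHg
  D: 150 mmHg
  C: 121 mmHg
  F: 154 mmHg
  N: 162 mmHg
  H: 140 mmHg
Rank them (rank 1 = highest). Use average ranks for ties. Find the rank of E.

7.5

Sorted (descending): 162, 154, 150, 140, 135, 121, 117, 117
The 2 values of 117 occupy positions 7–8 → average rank (7+8)/2 = 7.5.
E has value 117 mmHg → rank 7.5.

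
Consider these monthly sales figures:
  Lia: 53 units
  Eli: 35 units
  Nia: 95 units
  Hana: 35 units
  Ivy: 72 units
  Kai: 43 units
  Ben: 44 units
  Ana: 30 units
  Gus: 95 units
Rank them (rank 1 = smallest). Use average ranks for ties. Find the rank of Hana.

2.5

Sorted (ascending): 30, 35, 35, 43, 44, 53, 72, 95, 95
The 2 values of 35 occupy positions 2–3 → average rank (2+3)/2 = 2.5.
The 2 values of 95 occupy positions 8–9 → average rank (8+9)/2 = 8.5.
Hana has value 35 units → rank 2.5.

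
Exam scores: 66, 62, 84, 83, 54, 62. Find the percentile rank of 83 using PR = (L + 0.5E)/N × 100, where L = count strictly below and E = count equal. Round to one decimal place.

N = 6.
Strictly below 83: 4. Equal to 83: 1.
PR = (4 + 0.5·1)/6 × 100 = 75.0

75.0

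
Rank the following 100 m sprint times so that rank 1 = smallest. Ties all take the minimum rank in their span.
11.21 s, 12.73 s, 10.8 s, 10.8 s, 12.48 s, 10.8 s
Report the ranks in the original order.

4, 6, 1, 1, 5, 1

Sorted (ascending): 10.8, 10.8, 10.8, 11.21, 12.48, 12.73
The 3 values of 10.8 occupy positions 1–3 → each gets rank 1.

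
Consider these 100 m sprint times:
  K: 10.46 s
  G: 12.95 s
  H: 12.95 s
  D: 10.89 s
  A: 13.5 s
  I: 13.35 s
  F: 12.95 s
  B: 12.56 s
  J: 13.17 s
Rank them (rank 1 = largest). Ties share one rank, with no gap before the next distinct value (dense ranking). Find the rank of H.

4

Sorted (descending): 13.5, 13.35, 13.17, 12.95, 12.95, 12.95, 12.56, 10.89, 10.46
The 3 values of 12.95 share dense rank 4.
Remaining distinct values take the next consecutive integers.
H has value 12.95 s → rank 4.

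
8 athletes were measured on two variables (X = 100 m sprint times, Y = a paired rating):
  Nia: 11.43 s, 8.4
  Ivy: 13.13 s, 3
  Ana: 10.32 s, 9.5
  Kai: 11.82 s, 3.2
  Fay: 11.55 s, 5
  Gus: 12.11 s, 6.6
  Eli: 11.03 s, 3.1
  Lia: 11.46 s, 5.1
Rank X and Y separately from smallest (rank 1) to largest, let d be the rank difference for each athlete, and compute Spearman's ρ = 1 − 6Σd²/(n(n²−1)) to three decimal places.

Ranks of variable 1: 3, 8, 1, 6, 5, 7, 2, 4
Ranks of variable 2: 7, 1, 8, 3, 4, 6, 2, 5
d = r₁ − r₂: -4, 7, -7, 3, 1, 1, 0, -1
d²: 16, 49, 49, 9, 1, 1, 0, 1; Σd² = 126
ρ = 1 − 6·126/(8·63) = 1 − 756/504 = -0.500

-0.500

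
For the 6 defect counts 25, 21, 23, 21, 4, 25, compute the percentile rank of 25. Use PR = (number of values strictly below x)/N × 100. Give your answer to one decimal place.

66.7

N = 6.
Strictly below 25: 4. Equal to 25: 2.
PR = 4/6 × 100 = 66.7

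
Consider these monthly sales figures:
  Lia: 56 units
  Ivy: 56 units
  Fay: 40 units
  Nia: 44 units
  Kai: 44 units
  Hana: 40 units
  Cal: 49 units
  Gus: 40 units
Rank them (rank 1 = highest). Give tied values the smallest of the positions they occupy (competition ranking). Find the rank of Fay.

Sorted (descending): 56, 56, 49, 44, 44, 40, 40, 40
The 2 values of 56 occupy positions 1–2 → each gets rank 1.
The 2 values of 44 occupy positions 4–5 → each gets rank 4.
The 3 values of 40 occupy positions 6–8 → each gets rank 6.
Fay has value 40 units → rank 6.

6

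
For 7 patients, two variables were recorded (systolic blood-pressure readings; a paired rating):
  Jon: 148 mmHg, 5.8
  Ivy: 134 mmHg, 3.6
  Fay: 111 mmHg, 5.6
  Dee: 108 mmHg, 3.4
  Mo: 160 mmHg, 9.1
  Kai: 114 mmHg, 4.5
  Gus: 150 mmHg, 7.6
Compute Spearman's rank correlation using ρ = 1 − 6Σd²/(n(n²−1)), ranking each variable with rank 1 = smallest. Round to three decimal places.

0.857

Ranks of variable 1: 5, 4, 2, 1, 7, 3, 6
Ranks of variable 2: 5, 2, 4, 1, 7, 3, 6
d = r₁ − r₂: 0, 2, -2, 0, 0, 0, 0
d²: 0, 4, 4, 0, 0, 0, 0; Σd² = 8
ρ = 1 − 6·8/(7·48) = 1 − 48/336 = 0.857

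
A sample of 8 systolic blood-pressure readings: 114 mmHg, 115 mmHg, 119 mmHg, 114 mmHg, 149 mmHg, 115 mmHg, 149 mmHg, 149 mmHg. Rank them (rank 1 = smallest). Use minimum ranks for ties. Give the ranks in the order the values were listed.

1, 3, 5, 1, 6, 3, 6, 6

Sorted (ascending): 114, 114, 115, 115, 119, 149, 149, 149
The 2 values of 114 occupy positions 1–2 → each gets rank 1.
The 2 values of 115 occupy positions 3–4 → each gets rank 3.
The 3 values of 149 occupy positions 6–8 → each gets rank 6.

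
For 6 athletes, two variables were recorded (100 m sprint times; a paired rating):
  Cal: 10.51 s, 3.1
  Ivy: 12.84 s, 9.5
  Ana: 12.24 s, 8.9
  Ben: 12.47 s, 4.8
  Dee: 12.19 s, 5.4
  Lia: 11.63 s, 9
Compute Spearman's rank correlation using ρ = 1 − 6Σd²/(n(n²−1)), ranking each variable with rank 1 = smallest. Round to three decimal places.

Ranks of variable 1: 1, 6, 4, 5, 3, 2
Ranks of variable 2: 1, 6, 4, 2, 3, 5
d = r₁ − r₂: 0, 0, 0, 3, 0, -3
d²: 0, 0, 0, 9, 0, 9; Σd² = 18
ρ = 1 − 6·18/(6·35) = 1 − 108/210 = 0.486

0.486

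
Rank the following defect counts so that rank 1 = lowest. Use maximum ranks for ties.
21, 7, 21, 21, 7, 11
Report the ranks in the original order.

Sorted (ascending): 7, 7, 11, 21, 21, 21
The 2 values of 7 occupy positions 1–2 → each gets rank 2.
The 3 values of 21 occupy positions 4–6 → each gets rank 6.

6, 2, 6, 6, 2, 3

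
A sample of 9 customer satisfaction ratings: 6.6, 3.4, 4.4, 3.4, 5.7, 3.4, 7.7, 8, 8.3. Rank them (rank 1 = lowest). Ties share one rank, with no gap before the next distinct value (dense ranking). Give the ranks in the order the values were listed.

4, 1, 2, 1, 3, 1, 5, 6, 7

Sorted (ascending): 3.4, 3.4, 3.4, 4.4, 5.7, 6.6, 7.7, 8, 8.3
The 3 values of 3.4 share dense rank 1.
Remaining distinct values take the next consecutive integers.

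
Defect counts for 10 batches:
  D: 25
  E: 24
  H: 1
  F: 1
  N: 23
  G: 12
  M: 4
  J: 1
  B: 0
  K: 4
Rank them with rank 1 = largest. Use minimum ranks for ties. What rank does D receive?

Sorted (descending): 25, 24, 23, 12, 4, 4, 1, 1, 1, 0
The 2 values of 4 occupy positions 5–6 → each gets rank 5.
The 3 values of 1 occupy positions 7–9 → each gets rank 7.
D has value 25 → rank 1.

1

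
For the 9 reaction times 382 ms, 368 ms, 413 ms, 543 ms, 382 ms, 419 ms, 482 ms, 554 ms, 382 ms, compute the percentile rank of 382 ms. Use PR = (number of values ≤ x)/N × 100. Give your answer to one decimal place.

N = 9.
Strictly below 382: 1. Equal to 382: 3.
PR = 4/9 × 100 = 44.4

44.4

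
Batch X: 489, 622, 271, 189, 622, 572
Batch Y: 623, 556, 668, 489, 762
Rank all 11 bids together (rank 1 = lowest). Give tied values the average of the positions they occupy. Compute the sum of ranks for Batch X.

27.5

Sorted (ascending): 189, 271, 489, 489, 556, 572, 622, 622, 623, 668, 762
The 2 values of 489 occupy positions 3–4 → average rank (3+4)/2 = 3.5.
The 2 values of 622 occupy positions 7–8 → average rank (7+8)/2 = 7.5.
Batch X values → pooled ranks: 489→3.5, 622→7.5, 271→2, 189→1, 622→7.5, 572→6
Rank sum = 3.5 + 7.5 + 2 + 1 + 7.5 + 6 = 27.5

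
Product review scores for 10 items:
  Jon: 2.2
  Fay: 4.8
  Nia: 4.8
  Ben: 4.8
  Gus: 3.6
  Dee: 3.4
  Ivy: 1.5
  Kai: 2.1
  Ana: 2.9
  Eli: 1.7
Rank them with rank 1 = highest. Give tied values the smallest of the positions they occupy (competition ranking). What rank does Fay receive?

1

Sorted (descending): 4.8, 4.8, 4.8, 3.6, 3.4, 2.9, 2.2, 2.1, 1.7, 1.5
The 3 values of 4.8 occupy positions 1–3 → each gets rank 1.
Fay has value 4.8 → rank 1.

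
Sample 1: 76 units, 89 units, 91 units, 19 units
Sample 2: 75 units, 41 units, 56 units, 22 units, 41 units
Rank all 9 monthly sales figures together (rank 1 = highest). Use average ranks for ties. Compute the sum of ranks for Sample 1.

15

Sorted (descending): 91, 89, 76, 75, 56, 41, 41, 22, 19
The 2 values of 41 occupy positions 6–7 → average rank (6+7)/2 = 6.5.
Sample 1 values → pooled ranks: 76→3, 89→2, 91→1, 19→9
Rank sum = 3 + 2 + 1 + 9 = 15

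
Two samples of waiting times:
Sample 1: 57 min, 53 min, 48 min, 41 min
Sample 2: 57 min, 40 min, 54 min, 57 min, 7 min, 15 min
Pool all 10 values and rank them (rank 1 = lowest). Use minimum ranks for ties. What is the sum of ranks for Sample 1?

23

Sorted (ascending): 7, 15, 40, 41, 48, 53, 54, 57, 57, 57
The 3 values of 57 occupy positions 8–10 → each gets rank 8.
Sample 1 values → pooled ranks: 57→8, 53→6, 48→5, 41→4
Rank sum = 8 + 6 + 5 + 4 = 23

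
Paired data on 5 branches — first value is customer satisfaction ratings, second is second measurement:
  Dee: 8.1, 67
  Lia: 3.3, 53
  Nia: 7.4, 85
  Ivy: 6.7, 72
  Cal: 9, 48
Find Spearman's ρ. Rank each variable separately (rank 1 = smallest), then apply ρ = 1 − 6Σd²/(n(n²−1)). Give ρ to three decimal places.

Ranks of variable 1: 4, 1, 3, 2, 5
Ranks of variable 2: 3, 2, 5, 4, 1
d = r₁ − r₂: 1, -1, -2, -2, 4
d²: 1, 1, 4, 4, 16; Σd² = 26
ρ = 1 − 6·26/(5·24) = 1 − 156/120 = -0.300

-0.300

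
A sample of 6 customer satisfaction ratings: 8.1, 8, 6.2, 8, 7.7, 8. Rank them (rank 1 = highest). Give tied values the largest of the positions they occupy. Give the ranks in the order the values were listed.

1, 4, 6, 4, 5, 4

Sorted (descending): 8.1, 8, 8, 8, 7.7, 6.2
The 3 values of 8 occupy positions 2–4 → each gets rank 4.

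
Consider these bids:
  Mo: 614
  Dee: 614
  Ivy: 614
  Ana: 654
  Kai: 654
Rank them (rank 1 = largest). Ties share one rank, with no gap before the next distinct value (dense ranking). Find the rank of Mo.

2

Sorted (descending): 654, 654, 614, 614, 614
The 2 values of 654 share dense rank 1.
The 3 values of 614 share dense rank 2.
Mo has value 614 → rank 2.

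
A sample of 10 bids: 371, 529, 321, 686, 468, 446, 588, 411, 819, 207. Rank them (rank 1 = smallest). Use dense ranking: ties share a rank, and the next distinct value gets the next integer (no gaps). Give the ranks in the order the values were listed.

3, 7, 2, 9, 6, 5, 8, 4, 10, 1

Sorted (ascending): 207, 321, 371, 411, 446, 468, 529, 588, 686, 819
No ties — each value takes its position as its rank.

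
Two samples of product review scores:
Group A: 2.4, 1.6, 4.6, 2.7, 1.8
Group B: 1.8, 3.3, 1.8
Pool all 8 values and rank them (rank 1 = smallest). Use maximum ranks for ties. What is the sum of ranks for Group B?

15

Sorted (ascending): 1.6, 1.8, 1.8, 1.8, 2.4, 2.7, 3.3, 4.6
The 3 values of 1.8 occupy positions 2–4 → each gets rank 4.
Group B values → pooled ranks: 1.8→4, 3.3→7, 1.8→4
Rank sum = 4 + 7 + 4 = 15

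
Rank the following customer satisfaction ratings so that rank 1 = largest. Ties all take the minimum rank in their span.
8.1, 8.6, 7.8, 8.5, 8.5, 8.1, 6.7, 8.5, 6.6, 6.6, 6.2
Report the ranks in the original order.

5, 1, 7, 2, 2, 5, 8, 2, 9, 9, 11

Sorted (descending): 8.6, 8.5, 8.5, 8.5, 8.1, 8.1, 7.8, 6.7, 6.6, 6.6, 6.2
The 3 values of 8.5 occupy positions 2–4 → each gets rank 2.
The 2 values of 8.1 occupy positions 5–6 → each gets rank 5.
The 2 values of 6.6 occupy positions 9–10 → each gets rank 9.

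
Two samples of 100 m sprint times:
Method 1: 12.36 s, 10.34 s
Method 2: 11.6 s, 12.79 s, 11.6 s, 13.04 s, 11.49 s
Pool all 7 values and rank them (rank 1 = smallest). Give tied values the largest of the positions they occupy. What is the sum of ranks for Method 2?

Sorted (ascending): 10.34, 11.49, 11.6, 11.6, 12.36, 12.79, 13.04
The 2 values of 11.6 occupy positions 3–4 → each gets rank 4.
Method 2 values → pooled ranks: 11.6→4, 12.79→6, 11.6→4, 13.04→7, 11.49→2
Rank sum = 4 + 6 + 4 + 7 + 2 = 23

23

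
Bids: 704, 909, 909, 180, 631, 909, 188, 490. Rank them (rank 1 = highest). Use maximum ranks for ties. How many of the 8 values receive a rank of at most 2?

Sorted (descending): 909, 909, 909, 704, 631, 490, 188, 180
The 3 values of 909 occupy positions 1–3 → each gets rank 3.
Ranks ≤ 2: {} → 0 values.

0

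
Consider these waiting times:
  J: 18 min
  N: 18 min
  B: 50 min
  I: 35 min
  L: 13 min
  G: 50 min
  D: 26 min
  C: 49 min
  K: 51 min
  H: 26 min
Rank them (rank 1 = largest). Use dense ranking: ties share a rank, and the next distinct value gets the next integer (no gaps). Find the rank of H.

5

Sorted (descending): 51, 50, 50, 49, 35, 26, 26, 18, 18, 13
The 2 values of 50 share dense rank 2.
The 2 values of 26 share dense rank 5.
The 2 values of 18 share dense rank 6.
Remaining distinct values take the next consecutive integers.
H has value 26 min → rank 5.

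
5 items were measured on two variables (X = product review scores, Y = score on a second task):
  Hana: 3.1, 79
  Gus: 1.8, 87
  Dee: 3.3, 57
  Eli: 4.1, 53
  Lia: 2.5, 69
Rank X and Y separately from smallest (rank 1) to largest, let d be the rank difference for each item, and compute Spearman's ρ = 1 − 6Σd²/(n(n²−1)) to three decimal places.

Ranks of variable 1: 3, 1, 4, 5, 2
Ranks of variable 2: 4, 5, 2, 1, 3
d = r₁ − r₂: -1, -4, 2, 4, -1
d²: 1, 16, 4, 16, 1; Σd² = 38
ρ = 1 − 6·38/(5·24) = 1 − 228/120 = -0.900

-0.900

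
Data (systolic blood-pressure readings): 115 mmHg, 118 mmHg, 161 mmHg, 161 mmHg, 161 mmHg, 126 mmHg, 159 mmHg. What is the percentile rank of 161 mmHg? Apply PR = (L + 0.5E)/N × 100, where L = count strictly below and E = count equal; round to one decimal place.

N = 7.
Strictly below 161: 4. Equal to 161: 3.
PR = (4 + 0.5·3)/7 × 100 = 78.6

78.6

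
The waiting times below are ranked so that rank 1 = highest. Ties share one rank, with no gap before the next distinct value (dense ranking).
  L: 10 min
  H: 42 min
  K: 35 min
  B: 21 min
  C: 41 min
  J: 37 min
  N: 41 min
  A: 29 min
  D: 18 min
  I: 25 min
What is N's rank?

2

Sorted (descending): 42, 41, 41, 37, 35, 29, 25, 21, 18, 10
The 2 values of 41 share dense rank 2.
Remaining distinct values take the next consecutive integers.
N has value 41 min → rank 2.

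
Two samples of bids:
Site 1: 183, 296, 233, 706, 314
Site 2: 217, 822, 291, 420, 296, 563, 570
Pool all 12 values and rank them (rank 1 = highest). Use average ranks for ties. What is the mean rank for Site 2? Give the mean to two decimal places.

5.79

Sorted (descending): 822, 706, 570, 563, 420, 314, 296, 296, 291, 233, 217, 183
The 2 values of 296 occupy positions 7–8 → average rank (7+8)/2 = 7.5.
Site 2 values → pooled ranks: 217→11, 822→1, 291→9, 420→5, 296→7.5, 563→4, 570→3
Mean rank = (11 + 1 + 9 + 5 + 7.5 + 4 + 3) / 7 = 5.79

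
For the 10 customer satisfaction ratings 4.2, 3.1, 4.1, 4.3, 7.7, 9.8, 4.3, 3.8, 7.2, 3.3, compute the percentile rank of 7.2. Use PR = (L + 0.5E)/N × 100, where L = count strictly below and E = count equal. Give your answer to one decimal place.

N = 10.
Strictly below 7.2: 7. Equal to 7.2: 1.
PR = (7 + 0.5·1)/10 × 100 = 75.0

75.0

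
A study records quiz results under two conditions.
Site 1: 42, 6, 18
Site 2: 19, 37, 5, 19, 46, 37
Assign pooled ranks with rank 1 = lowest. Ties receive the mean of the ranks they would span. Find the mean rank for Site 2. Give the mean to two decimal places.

5.33

Sorted (ascending): 5, 6, 18, 19, 19, 37, 37, 42, 46
The 2 values of 19 occupy positions 4–5 → average rank (4+5)/2 = 4.5.
The 2 values of 37 occupy positions 6–7 → average rank (6+7)/2 = 6.5.
Site 2 values → pooled ranks: 19→4.5, 37→6.5, 5→1, 19→4.5, 46→9, 37→6.5
Mean rank = (4.5 + 6.5 + 1 + 4.5 + 9 + 6.5) / 6 = 5.33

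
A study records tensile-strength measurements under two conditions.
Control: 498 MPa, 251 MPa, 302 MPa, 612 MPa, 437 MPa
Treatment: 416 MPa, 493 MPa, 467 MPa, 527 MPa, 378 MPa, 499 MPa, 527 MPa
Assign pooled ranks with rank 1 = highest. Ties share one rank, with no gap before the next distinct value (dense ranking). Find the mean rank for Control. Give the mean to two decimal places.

6.60

Sorted (descending): 612, 527, 527, 499, 498, 493, 467, 437, 416, 378, 302, 251
The 2 values of 527 share dense rank 2.
Remaining distinct values take the next consecutive integers.
Control values → pooled ranks: 498→4, 251→11, 302→10, 612→1, 437→7
Mean rank = (4 + 11 + 10 + 1 + 7) / 5 = 6.60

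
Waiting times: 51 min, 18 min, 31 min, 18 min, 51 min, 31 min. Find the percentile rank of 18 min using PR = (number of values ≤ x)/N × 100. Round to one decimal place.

N = 6.
Strictly below 18: 0. Equal to 18: 2.
PR = 2/6 × 100 = 33.3

33.3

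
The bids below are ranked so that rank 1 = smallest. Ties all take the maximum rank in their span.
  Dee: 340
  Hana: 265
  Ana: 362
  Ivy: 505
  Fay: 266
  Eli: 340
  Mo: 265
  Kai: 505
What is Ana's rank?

Sorted (ascending): 265, 265, 266, 340, 340, 362, 505, 505
The 2 values of 265 occupy positions 1–2 → each gets rank 2.
The 2 values of 340 occupy positions 4–5 → each gets rank 5.
The 2 values of 505 occupy positions 7–8 → each gets rank 8.
Ana has value 362 → rank 6.

6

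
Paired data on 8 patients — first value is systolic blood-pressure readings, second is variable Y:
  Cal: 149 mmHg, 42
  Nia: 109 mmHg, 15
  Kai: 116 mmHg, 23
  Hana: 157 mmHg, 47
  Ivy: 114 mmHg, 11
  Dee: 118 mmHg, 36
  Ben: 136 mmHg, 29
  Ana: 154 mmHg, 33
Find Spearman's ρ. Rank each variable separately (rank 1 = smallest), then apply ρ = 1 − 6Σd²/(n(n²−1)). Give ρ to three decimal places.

0.857

Ranks of variable 1: 6, 1, 3, 8, 2, 4, 5, 7
Ranks of variable 2: 7, 2, 3, 8, 1, 6, 4, 5
d = r₁ − r₂: -1, -1, 0, 0, 1, -2, 1, 2
d²: 1, 1, 0, 0, 1, 4, 1, 4; Σd² = 12
ρ = 1 − 6·12/(8·63) = 1 − 72/504 = 0.857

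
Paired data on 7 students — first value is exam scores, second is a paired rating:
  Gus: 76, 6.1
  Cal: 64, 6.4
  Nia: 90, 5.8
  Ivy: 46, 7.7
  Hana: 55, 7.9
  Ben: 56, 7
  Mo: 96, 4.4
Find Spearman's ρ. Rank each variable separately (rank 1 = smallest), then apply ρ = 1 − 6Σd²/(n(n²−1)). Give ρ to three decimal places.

Ranks of variable 1: 5, 4, 6, 1, 2, 3, 7
Ranks of variable 2: 3, 4, 2, 6, 7, 5, 1
d = r₁ − r₂: 2, 0, 4, -5, -5, -2, 6
d²: 4, 0, 16, 25, 25, 4, 36; Σd² = 110
ρ = 1 − 6·110/(7·48) = 1 − 660/336 = -0.964

-0.964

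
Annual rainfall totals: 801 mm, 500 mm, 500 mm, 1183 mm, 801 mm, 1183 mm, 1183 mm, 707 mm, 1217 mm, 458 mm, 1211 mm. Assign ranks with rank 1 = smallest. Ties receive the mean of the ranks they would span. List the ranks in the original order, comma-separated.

5.5, 2.5, 2.5, 8, 5.5, 8, 8, 4, 11, 1, 10

Sorted (ascending): 458, 500, 500, 707, 801, 801, 1183, 1183, 1183, 1211, 1217
The 2 values of 500 occupy positions 2–3 → average rank (2+3)/2 = 2.5.
The 2 values of 801 occupy positions 5–6 → average rank (5+6)/2 = 5.5.
The 3 values of 1183 occupy positions 7–9 → average rank 8.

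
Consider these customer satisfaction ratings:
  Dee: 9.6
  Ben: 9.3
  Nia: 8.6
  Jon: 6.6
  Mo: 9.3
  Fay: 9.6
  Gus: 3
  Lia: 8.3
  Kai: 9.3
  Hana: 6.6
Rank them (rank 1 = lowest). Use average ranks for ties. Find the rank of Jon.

Sorted (ascending): 3, 6.6, 6.6, 8.3, 8.6, 9.3, 9.3, 9.3, 9.6, 9.6
The 2 values of 6.6 occupy positions 2–3 → average rank (2+3)/2 = 2.5.
The 3 values of 9.3 occupy positions 6–8 → average rank 7.
The 2 values of 9.6 occupy positions 9–10 → average rank (9+10)/2 = 9.5.
Jon has value 6.6 → rank 2.5.

2.5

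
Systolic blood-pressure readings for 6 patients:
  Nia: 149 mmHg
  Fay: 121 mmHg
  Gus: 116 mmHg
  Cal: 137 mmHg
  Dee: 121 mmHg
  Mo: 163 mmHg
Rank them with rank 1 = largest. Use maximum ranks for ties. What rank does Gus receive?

Sorted (descending): 163, 149, 137, 121, 121, 116
The 2 values of 121 occupy positions 4–5 → each gets rank 5.
Gus has value 116 mmHg → rank 6.

6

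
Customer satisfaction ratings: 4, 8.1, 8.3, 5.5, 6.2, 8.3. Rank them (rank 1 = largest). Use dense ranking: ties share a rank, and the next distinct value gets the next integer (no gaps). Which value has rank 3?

6.2

Sorted (descending): 8.3, 8.3, 8.1, 6.2, 5.5, 4
The 2 values of 8.3 share dense rank 1.
Remaining distinct values take the next consecutive integers.
Rank 3 → value 6.2.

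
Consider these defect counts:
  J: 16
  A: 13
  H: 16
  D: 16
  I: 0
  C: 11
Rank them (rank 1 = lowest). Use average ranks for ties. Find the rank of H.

5

Sorted (ascending): 0, 11, 13, 16, 16, 16
The 3 values of 16 occupy positions 4–6 → average rank 5.
H has value 16 → rank 5.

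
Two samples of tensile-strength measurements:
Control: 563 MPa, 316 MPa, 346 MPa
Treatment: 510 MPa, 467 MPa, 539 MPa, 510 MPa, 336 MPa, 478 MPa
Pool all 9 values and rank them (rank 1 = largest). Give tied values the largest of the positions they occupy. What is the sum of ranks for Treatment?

Sorted (descending): 563, 539, 510, 510, 478, 467, 346, 336, 316
The 2 values of 510 occupy positions 3–4 → each gets rank 4.
Treatment values → pooled ranks: 510→4, 467→6, 539→2, 510→4, 336→8, 478→5
Rank sum = 4 + 6 + 2 + 4 + 8 + 5 = 29

29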